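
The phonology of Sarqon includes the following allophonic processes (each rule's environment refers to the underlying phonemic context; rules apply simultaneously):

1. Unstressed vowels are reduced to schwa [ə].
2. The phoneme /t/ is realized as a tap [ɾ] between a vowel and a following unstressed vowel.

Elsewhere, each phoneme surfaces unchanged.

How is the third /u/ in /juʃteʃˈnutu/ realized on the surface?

[ə]

/u/ (word-final): in an unstressed syllable, so rule 1 applies → [ə].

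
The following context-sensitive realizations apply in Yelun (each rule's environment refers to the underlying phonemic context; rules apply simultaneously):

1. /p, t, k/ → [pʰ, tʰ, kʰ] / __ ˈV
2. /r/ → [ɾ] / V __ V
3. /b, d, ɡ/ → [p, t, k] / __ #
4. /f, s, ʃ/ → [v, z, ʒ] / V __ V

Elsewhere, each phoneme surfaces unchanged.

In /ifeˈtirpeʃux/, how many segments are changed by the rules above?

3

Segments that undergo a rule: /f/ → [v] (rule 4); /t/ → [tʰ] (rule 1); /ʃ/ → [ʒ] (rule 4).
All other segments surface unchanged.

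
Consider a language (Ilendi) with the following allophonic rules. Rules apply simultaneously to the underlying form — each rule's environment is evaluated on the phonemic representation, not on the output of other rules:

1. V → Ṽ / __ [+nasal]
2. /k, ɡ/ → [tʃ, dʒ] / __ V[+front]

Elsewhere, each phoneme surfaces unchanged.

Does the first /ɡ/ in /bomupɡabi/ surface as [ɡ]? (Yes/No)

Yes

/ɡ/ — between /p/ and /a/; rule 2 does not apply here → [ɡ].
The actual realization is [ɡ], which matches [ɡ].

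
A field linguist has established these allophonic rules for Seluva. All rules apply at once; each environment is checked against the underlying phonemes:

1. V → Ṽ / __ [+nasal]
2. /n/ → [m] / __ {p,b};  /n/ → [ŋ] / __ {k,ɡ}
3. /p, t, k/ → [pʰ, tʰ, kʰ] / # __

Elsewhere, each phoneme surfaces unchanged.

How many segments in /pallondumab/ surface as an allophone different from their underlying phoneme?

Segments that undergo a rule: /p/ → [pʰ] (rule 3); /o/ → [õ] (rule 1); /u/ → [ũ] (rule 1).
All other segments surface unchanged.

3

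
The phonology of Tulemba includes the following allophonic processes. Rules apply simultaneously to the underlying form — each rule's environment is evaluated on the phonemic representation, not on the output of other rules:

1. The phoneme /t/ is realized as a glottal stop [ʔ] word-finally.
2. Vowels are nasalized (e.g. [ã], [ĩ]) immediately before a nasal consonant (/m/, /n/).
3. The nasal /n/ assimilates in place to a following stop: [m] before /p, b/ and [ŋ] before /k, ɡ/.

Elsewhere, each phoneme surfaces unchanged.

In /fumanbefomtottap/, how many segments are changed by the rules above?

Segments that undergo a rule: /u/ → [ũ] (rule 2); /a/ → [ã] (rule 2); /n/ → [m] (rule 3); /o/ → [õ] (rule 2).
All other segments surface unchanged.

4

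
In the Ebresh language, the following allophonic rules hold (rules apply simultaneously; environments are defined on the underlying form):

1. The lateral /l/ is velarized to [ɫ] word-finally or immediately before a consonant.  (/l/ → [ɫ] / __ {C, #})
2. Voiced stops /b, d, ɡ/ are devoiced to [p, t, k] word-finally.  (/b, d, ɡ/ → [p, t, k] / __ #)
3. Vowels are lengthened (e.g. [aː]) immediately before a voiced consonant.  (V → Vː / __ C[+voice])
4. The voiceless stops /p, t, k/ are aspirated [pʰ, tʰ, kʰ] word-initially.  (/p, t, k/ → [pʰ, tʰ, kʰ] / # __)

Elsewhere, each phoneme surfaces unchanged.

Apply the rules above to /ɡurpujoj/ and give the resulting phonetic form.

[ɡuːrpuːjoːj]

/ɡ/ (word-initial): rule 2 targets it, but not word-finally → unchanged [ɡ].
Rule 3 applies to /u/ (between /ɡ/ and /r/: before a voiced consonant) → [uː].
/p/ (between /r/ and /u/) fails the environment for rule 4, so it stays [p].
/u/ meets the environment for rule 3 (before a voiced consonant) → [uː].
/o/ (between /j/ and /j/) occurs before a voiced consonant → [oː] by rule 3.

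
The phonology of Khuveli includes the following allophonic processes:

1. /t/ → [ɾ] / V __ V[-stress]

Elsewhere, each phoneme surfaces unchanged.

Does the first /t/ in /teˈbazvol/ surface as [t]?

Yes

/t/ (word-initial): rule 1 targets it, but not between a vowel and a following unstressed vowel → unchanged [t].
The actual realization is [t], which matches [t].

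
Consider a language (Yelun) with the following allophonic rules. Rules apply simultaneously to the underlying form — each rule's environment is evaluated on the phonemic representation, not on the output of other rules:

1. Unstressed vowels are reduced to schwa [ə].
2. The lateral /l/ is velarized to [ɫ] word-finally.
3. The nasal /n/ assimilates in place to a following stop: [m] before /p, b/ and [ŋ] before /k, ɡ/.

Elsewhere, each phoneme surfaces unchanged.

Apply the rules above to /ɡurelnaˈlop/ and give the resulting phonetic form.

[ɡərəlnəˈlop]

/ɡ/ stays [ɡ].
/u/ meets the environment for rule 1 (in an unstressed syllable) → [ə].
/r/ — not in any rule's target class → [r].
/e/ meets the environment for rule 1 (in an unstressed syllable) → [ə].
/l/ (between /e/ and /n/): rule 2 targets it, but not word-finally → unchanged [l].
/n/ — between /l/ and /a/; rule 3 does not apply here → [n].
Rule 1 applies to /a/ (between /n/ and /l/: in an unstressed syllable) → [ə].
/l/ (between /a/ and /o/) fails the environment for rule 2, so it stays [l].
/o/ (between /l/ and /p/) fails the environment for rule 1, so it stays [o].
/p/ — not in any rule's target class → [p].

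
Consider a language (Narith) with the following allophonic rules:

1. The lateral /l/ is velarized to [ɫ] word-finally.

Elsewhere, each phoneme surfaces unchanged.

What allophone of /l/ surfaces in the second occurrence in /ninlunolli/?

[l]

/l/ (between /o/ and /l/) fails the environment for rule 1, so it stays [l].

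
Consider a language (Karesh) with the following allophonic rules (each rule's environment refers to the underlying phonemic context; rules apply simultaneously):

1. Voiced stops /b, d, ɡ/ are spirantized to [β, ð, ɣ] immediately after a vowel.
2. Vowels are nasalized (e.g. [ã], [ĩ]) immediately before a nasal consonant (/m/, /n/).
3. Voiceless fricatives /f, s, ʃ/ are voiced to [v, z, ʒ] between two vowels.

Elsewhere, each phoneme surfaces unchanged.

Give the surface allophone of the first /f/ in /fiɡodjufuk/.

[f]

/f/ (word-initial) fails the environment for rule 3, so it stays [f].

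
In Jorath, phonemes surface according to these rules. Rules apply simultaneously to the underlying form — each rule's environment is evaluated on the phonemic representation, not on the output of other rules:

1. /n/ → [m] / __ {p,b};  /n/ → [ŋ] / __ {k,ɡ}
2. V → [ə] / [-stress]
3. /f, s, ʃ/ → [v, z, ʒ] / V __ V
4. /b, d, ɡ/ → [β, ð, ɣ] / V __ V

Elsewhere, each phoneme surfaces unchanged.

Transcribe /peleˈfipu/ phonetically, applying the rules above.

[pələˈvipə]

/p/ stays [p].
/e/ — between /p/ and /l/, in an unstressed syllable — surfaces as [ə] (rule 2).
/l/ (between /e/ and /e/) is unaffected → [l].
/e/ meets the environment for rule 2 (in an unstressed syllable) → [ə].
/f/ — between /e/ and /i/, between two vowels — surfaces as [v] (rule 3).
/i/ (between /f/ and /p/) is in the target of rule 2 but the environment (in an unstressed syllable) is not met → [i].
/p/ (between /i/ and /u/) is unaffected → [p].
/u/ meets the environment for rule 2 (in an unstressed syllable) → [ə].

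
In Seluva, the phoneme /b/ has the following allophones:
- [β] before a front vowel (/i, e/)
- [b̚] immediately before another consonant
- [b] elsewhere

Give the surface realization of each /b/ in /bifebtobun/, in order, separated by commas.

Occurrence 1 (position 1): before a front vowel (/i, e/) → [β].
Occurrence 2 (position 5): immediately before another consonant → [b̚].
Occurrence 3 (position 8): no conditioning environment matches → elsewhere allophone [b].

[β], [b̚], [b]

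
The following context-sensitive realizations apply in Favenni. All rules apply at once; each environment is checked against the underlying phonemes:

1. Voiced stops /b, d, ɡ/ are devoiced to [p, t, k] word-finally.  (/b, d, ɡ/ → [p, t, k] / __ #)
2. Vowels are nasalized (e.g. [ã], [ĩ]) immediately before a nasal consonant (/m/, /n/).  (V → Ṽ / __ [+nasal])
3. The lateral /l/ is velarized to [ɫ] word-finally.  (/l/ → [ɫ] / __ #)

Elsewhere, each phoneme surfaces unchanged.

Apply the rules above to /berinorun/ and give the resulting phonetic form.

/b/ — word-initial; rule 1 does not apply here → [b].
/e/ (between /b/ and /r/) is in the target of rule 2 but the environment (before a nasal consonant) is not met → [e].
/i/ — between /r/ and /n/, before a nasal consonant — surfaces as [ĩ] (rule 2).
/o/ (between /n/ and /r/): rule 2 targets it, but not before a nasal consonant → unchanged [o].
Rule 2 applies to /u/ (between /r/ and /n/: before a nasal consonant) → [ũ].

[berĩnorũn]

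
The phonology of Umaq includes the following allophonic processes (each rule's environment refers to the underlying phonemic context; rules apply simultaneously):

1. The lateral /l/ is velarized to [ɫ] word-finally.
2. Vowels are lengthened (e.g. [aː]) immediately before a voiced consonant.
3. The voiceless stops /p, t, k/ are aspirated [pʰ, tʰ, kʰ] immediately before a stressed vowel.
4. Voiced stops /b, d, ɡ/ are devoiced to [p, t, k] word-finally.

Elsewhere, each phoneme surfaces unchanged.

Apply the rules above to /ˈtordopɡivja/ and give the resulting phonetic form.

Rule 3 applies to /t/ (word-initial: immediately before a stressed vowel) → [tʰ].
Rule 2 applies to /o/ (between /t/ and /r/: before a voiced consonant) → [oː].
/r/ — not in any rule's target class → [r].
/d/ — between /r/ and /o/; rule 4 does not apply here → [d].
/o/ — between /d/ and /p/; rule 2 does not apply here → [o].
/p/ (between /o/ and /ɡ/) fails the environment for rule 3, so it stays [p].
/ɡ/ (between /p/ and /i/) fails the environment for rule 4, so it stays [ɡ].
/i/ (between /ɡ/ and /v/): before a voiced consonant, so rule 2 applies → [iː].
/v/ (between /i/ and /j/): no rule targets it → [v].
/j/ (between /v/ and /a/): no rule targets it → [j].
/a/ (word-final) fails the environment for rule 2, so it stays [a].

[ˈtʰoːrdopɡiːvja]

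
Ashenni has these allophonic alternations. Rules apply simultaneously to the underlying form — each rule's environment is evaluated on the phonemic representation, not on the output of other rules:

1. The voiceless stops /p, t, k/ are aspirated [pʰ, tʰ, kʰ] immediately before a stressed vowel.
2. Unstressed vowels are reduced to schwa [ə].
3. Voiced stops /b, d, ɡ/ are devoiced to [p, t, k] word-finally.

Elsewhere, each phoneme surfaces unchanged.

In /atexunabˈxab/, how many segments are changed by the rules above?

5

Segments that undergo a rule: /a/ → [ə] (rule 2); /e/ → [ə] (rule 2); /u/ → [ə] (rule 2); /a/ → [ə] (rule 2); /b/ → [p] (rule 3).
All other segments surface unchanged.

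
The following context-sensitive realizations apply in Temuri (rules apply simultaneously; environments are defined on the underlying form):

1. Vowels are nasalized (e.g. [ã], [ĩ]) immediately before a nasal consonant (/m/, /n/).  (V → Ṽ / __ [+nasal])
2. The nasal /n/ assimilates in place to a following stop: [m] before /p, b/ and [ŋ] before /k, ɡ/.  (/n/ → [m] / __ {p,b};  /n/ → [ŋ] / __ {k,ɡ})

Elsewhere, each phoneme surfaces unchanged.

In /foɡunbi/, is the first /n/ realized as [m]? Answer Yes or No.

/n/ (between /u/ and /b/) occurs before a labial or velar stop → [m] by rule 2.
The actual realization is [m], which matches [m].

Yes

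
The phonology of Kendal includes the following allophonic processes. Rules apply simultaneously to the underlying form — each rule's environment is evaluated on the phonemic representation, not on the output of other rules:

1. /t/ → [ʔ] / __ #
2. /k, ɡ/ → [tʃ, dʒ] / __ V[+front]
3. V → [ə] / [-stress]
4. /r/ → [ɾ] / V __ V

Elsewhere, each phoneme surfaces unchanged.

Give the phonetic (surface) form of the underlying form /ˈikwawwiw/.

[ˈikwəwwəw]

/i/ (word-initial): rule 3 targets it, but not in an unstressed syllable → unchanged [i].
/k/ (between /i/ and /w/): rule 2 targets it, but not before a front vowel → unchanged [k].
/w/ (between /k/ and /a/): no rule targets it → [w].
Rule 3 applies to /a/ (between /w/ and /w/: in an unstressed syllable) → [ə].
/w/ — not in any rule's target class → [w].
/w/ stays [w].
/i/ meets the environment for rule 3 (in an unstressed syllable) → [ə].
/w/ (word-final): no rule targets it → [w].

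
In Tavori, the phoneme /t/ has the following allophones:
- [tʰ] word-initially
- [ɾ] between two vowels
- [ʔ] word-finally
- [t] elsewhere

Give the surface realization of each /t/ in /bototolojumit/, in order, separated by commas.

[ɾ], [ɾ], [ʔ]

Occurrence 1 (position 3): between two vowels → [ɾ].
Occurrence 2 (position 5): between two vowels → [ɾ].
Occurrence 3 (position 13): word-finally → [ʔ].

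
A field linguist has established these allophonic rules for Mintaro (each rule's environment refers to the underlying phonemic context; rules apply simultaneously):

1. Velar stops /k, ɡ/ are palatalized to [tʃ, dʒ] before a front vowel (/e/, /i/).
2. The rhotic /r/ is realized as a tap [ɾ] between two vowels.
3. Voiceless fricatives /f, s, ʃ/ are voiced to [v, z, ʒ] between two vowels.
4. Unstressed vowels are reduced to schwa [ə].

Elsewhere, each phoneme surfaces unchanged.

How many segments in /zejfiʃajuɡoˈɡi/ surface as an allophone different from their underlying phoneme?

7

Segments that undergo a rule: /e/ → [ə] (rule 4); /i/ → [ə] (rule 4); /ʃ/ → [ʒ] (rule 3); /a/ → [ə] (rule 4); /u/ → [ə] (rule 4); /o/ → [ə] (rule 4); /ɡ/ → [dʒ] (rule 1).
All other segments surface unchanged.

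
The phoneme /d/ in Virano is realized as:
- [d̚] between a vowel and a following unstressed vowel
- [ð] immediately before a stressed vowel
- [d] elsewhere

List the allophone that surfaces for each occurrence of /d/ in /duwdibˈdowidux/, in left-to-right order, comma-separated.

[d], [d], [ð], [d̚]

Occurrence 1 (position 1): no conditioning environment matches → elsewhere allophone [d].
Occurrence 2 (position 4): no conditioning environment matches → elsewhere allophone [d].
Occurrence 3 (position 7): immediately before a stressed vowel → [ð].
Occurrence 4 (position 11): between a vowel and a following unstressed vowel → [d̚].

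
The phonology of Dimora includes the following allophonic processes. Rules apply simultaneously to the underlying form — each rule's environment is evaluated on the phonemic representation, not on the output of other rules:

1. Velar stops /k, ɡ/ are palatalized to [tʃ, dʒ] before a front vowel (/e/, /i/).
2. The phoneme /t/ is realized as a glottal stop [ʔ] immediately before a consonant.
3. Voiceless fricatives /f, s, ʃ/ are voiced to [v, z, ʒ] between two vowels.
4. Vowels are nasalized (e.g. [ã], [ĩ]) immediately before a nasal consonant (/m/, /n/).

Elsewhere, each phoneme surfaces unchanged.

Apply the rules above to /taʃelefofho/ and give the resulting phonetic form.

/t/ — word-initial; rule 2 does not apply here → [t].
/a/ — between /t/ and /ʃ/; rule 4 does not apply here → [a].
Rule 3 applies to /ʃ/ (between /a/ and /e/: between two vowels) → [ʒ].
/e/ (between /ʃ/ and /l/): rule 4 targets it, but not before a nasal consonant → unchanged [e].
/e/ (between /l/ and /f/) fails the environment for rule 4, so it stays [e].
/f/ (between /e/ and /o/): between two vowels, so rule 3 applies → [v].
/o/ (between /f/ and /f/) is in the target of rule 4 but the environment (before a nasal consonant) is not met → [o].
/f/ (between /o/ and /h/) fails the environment for rule 3, so it stays [f].
/o/ — word-final; rule 4 does not apply here → [o].

[taʒelevofho]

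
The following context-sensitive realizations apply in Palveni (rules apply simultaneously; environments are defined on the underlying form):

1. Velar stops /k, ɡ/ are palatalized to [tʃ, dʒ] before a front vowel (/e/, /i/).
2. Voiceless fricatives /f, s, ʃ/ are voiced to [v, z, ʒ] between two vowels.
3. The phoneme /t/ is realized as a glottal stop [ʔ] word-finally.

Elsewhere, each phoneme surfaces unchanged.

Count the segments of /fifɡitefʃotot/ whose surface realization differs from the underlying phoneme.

Segments that undergo a rule: /ɡ/ → [dʒ] (rule 1); /t/ → [ʔ] (rule 3).
All other segments surface unchanged.

2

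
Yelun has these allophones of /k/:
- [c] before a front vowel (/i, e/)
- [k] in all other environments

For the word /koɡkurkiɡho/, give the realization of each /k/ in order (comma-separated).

Occurrence 1 (position 1): no conditioning environment matches → elsewhere allophone [k].
Occurrence 2 (position 4): no conditioning environment matches → elsewhere allophone [k].
Occurrence 3 (position 7): before a front vowel → [c].

[k], [k], [c]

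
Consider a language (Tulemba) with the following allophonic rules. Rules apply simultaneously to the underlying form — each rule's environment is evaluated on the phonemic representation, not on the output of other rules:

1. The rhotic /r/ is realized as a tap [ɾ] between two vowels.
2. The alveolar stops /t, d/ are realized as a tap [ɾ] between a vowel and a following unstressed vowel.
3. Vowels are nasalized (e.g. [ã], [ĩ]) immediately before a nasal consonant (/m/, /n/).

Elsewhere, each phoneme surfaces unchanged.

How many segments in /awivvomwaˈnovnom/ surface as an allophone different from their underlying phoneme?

3

Segments that undergo a rule: /o/ → [õ] (rule 3); /a/ → [ã] (rule 3); /o/ → [õ] (rule 3).
All other segments surface unchanged.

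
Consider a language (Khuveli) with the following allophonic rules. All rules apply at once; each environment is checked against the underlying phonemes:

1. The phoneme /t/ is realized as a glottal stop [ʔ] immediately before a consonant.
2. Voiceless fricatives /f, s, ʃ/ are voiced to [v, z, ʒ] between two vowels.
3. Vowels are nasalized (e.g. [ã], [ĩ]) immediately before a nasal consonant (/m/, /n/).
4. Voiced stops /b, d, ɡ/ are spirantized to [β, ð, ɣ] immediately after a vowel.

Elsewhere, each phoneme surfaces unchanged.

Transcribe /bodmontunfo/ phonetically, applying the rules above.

[boðmõntũnfo]

/b/ — word-initial; rule 4 does not apply here → [b].
/o/ — between /b/ and /d/; rule 3 does not apply here → [o].
/d/ — between /o/ and /m/, immediately after a vowel — surfaces as [ð] (rule 4).
/m/ (between /d/ and /o/) is unaffected → [m].
/o/ (between /m/ and /n/): before a nasal consonant, so rule 3 applies → [õ].
/n/ — not in any rule's target class → [n].
/t/ (between /n/ and /u/) is in the target of rule 1 but the environment (immediately before a consonant) is not met → [t].
Rule 3 applies to /u/ (between /t/ and /n/: before a nasal consonant) → [ũ].
/n/ (between /u/ and /f/) is unaffected → [n].
/f/ (between /n/ and /o/) fails the environment for rule 2, so it stays [f].
/o/ — word-final; rule 3 does not apply here → [o].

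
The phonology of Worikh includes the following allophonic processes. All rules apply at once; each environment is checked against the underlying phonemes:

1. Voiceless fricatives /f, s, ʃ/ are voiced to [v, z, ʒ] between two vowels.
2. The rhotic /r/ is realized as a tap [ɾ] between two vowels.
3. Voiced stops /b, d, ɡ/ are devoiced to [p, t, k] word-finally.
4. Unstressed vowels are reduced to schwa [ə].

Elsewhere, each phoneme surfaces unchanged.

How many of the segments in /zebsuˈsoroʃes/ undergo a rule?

Segments that undergo a rule: /e/ → [ə] (rule 4); /u/ → [ə] (rule 4); /s/ → [z] (rule 1); /r/ → [ɾ] (rule 2); /o/ → [ə] (rule 4); /ʃ/ → [ʒ] (rule 1); /e/ → [ə] (rule 4).
All other segments surface unchanged.

7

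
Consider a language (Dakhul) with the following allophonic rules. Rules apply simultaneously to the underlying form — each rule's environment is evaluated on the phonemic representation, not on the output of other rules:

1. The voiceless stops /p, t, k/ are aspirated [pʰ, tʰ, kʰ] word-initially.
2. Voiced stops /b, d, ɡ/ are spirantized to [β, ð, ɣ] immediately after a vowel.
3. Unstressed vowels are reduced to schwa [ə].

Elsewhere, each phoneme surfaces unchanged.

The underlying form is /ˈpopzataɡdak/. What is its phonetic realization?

Rule 1 applies to /p/ (word-initial: word-initially) → [pʰ].
/o/ — between /p/ and /p/; rule 3 does not apply here → [o].
/p/ — between /o/ and /z/; rule 1 does not apply here → [p].
/z/ stays [z].
Rule 3 applies to /a/ (between /z/ and /t/: in an unstressed syllable) → [ə].
/t/ — between /a/ and /a/; rule 1 does not apply here → [t].
/a/ — between /t/ and /ɡ/, in an unstressed syllable — surfaces as [ə] (rule 3).
/ɡ/ (between /a/ and /d/): immediately after a vowel, so rule 2 applies → [ɣ].
/d/ (between /ɡ/ and /a/): rule 2 targets it, but not immediately after a vowel → unchanged [d].
Rule 3 applies to /a/ (between /d/ and /k/: in an unstressed syllable) → [ə].
/k/ (word-final) is in the target of rule 1 but the environment (word-initially) is not met → [k].

[ˈpʰopzətəɣdək]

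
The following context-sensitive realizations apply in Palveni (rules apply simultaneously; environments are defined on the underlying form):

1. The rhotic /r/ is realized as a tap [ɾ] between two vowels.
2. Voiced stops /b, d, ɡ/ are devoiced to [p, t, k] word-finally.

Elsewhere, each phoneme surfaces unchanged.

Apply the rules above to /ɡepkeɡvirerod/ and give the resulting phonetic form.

/ɡ/ (word-initial) fails the environment for rule 2, so it stays [ɡ].
/e/ (between /ɡ/ and /p/) is unaffected → [e].
/p/ — not in any rule's target class → [p].
/k/ — not in any rule's target class → [k].
/e/ stays [e].
/ɡ/ (between /e/ and /v/): rule 2 targets it, but not word-finally → unchanged [ɡ].
/v/ (between /ɡ/ and /i/): no rule targets it → [v].
/i/ — not in any rule's target class → [i].
Rule 1 applies to /r/ (between /i/ and /e/: between two vowels) → [ɾ].
/e/ stays [e].
/r/ (between /e/ and /o/) occurs between two vowels → [ɾ] by rule 1.
/o/ — not in any rule's target class → [o].
/d/ (word-final) occurs word-finally → [t] by rule 2.

[ɡepkeɡviɾeɾot]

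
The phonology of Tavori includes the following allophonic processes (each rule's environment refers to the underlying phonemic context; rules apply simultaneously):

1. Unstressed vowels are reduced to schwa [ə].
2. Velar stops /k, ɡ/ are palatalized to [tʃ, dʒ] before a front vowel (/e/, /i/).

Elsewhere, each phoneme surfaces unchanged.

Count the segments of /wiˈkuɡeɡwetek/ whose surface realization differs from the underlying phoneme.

Segments that undergo a rule: /i/ → [ə] (rule 1); /ɡ/ → [dʒ] (rule 2); /e/ → [ə] (rule 1); /e/ → [ə] (rule 1); /e/ → [ə] (rule 1).
All other segments surface unchanged.

5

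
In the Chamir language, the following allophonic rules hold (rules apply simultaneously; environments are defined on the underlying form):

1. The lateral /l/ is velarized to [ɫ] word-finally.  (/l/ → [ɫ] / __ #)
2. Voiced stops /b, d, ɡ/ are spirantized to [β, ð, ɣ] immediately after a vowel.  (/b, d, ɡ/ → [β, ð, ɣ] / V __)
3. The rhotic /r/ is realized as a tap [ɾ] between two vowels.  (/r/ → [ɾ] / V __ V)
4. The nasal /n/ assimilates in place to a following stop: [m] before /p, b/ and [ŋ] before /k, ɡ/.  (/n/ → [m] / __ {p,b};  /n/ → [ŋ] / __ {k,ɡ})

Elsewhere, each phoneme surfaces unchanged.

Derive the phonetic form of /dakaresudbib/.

[dakaɾesuðbiβ]

/d/ — word-initial; rule 2 does not apply here → [d].
/a/ (between /d/ and /k/): no rule targets it → [a].
/k/ (between /a/ and /a/) is unaffected → [k].
/a/ stays [a].
/r/ — between /a/ and /e/, between two vowels — surfaces as [ɾ] (rule 3).
/e/ (between /r/ and /s/) is unaffected → [e].
/s/ (between /e/ and /u/) is unaffected → [s].
/u/ stays [u].
Rule 2 applies to /d/ (between /u/ and /b/: immediately after a vowel) → [ð].
/b/ (between /d/ and /i/) fails the environment for rule 2, so it stays [b].
/i/ stays [i].
/b/ meets the environment for rule 2 (immediately after a vowel) → [β].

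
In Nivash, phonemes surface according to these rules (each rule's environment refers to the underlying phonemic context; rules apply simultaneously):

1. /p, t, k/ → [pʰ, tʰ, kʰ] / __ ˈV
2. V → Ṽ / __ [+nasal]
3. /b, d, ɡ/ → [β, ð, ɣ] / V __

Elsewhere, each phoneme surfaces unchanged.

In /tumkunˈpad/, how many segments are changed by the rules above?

Segments that undergo a rule: /u/ → [ũ] (rule 2); /u/ → [ũ] (rule 2); /p/ → [pʰ] (rule 1); /d/ → [ð] (rule 3).
All other segments surface unchanged.

4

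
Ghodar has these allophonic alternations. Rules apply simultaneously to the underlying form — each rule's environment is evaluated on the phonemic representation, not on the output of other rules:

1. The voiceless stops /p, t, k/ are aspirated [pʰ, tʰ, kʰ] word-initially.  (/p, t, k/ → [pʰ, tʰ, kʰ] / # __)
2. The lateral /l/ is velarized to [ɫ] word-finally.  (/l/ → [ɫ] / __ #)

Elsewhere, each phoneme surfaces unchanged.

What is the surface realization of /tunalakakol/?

[tʰunalakakoɫ]

/t/ — word-initial, word-initially — surfaces as [tʰ] (rule 1).
/l/ (between /a/ and /a/) is in the target of rule 2 but the environment (word-finally) is not met → [l].
/k/ (between /a/ and /a/) is in the target of rule 1 but the environment (word-initially) is not met → [k].
/k/ (between /a/ and /o/): rule 1 targets it, but not word-initially → unchanged [k].
Rule 2 applies to /l/ (word-final: word-finally) → [ɫ].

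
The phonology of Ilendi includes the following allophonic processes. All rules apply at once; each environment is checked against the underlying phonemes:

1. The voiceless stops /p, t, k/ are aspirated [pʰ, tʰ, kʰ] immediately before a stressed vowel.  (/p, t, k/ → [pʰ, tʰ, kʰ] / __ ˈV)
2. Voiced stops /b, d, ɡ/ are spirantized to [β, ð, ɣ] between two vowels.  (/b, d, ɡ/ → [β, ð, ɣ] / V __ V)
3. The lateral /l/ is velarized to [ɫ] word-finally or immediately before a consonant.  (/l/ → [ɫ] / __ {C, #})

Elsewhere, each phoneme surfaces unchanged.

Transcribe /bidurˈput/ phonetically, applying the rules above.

/b/ — word-initial; rule 2 does not apply here → [b].
/i/ (between /b/ and /d/) is unaffected → [i].
/d/ meets the environment for rule 2 (between two vowels) → [ð].
/u/ (between /d/ and /r/) is unaffected → [u].
/r/ stays [r].
/p/ meets the environment for rule 1 (immediately before a stressed vowel) → [pʰ].
/u/ (between /p/ and /t/) is unaffected → [u].
/t/ (word-final) is in the target of rule 1 but the environment (immediately before a stressed vowel) is not met → [t].

[biðurˈpʰut]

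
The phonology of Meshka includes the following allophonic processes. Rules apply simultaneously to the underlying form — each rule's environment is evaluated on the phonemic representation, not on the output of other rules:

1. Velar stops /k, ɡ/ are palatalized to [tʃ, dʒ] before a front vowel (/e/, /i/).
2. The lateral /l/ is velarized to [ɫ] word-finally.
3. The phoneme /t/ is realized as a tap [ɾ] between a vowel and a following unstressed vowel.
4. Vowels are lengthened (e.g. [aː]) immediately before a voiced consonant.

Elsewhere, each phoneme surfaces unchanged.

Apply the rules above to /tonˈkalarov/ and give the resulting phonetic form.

[toːnˈkaːlaːroːv]

/t/ (word-initial): rule 3 targets it, but not between a vowel and a following unstressed vowel → unchanged [t].
Rule 4 applies to /o/ (between /t/ and /n/: before a voiced consonant) → [oː].
/n/ stays [n].
/k/ (between /n/ and /a/) fails the environment for rule 1, so it stays [k].
/a/ (between /k/ and /l/): before a voiced consonant, so rule 4 applies → [aː].
/l/ — between /a/ and /a/; rule 2 does not apply here → [l].
/a/ (between /l/ and /r/) occurs before a voiced consonant → [aː] by rule 4.
/r/ stays [r].
/o/ — between /r/ and /v/, before a voiced consonant — surfaces as [oː] (rule 4).
/v/ — not in any rule's target class → [v].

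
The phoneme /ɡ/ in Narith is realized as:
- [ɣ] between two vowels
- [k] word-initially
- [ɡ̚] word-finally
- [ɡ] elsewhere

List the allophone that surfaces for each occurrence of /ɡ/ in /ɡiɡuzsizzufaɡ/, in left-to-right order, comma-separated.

[k], [ɣ], [ɡ̚]

Occurrence 1 (position 1): word-initially → [k].
Occurrence 2 (position 3): between two vowels → [ɣ].
Occurrence 3 (position 13): word-finally → [ɡ̚].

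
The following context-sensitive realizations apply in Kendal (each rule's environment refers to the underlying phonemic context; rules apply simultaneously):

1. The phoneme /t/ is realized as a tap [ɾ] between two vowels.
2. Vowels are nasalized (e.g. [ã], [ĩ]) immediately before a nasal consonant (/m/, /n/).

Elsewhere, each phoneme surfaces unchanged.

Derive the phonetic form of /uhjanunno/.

[uhjãnũnno]

/u/ — word-initial; rule 2 does not apply here → [u].
/h/ (between /u/ and /j/) is unaffected → [h].
/j/ stays [j].
/a/ (between /j/ and /n/) occurs before a nasal consonant → [ã] by rule 2.
/n/ stays [n].
Rule 2 applies to /u/ (between /n/ and /n/: before a nasal consonant) → [ũ].
/n/ stays [n].
/n/ (between /n/ and /o/) is unaffected → [n].
/o/ (word-final): rule 2 targets it, but not before a nasal consonant → unchanged [o].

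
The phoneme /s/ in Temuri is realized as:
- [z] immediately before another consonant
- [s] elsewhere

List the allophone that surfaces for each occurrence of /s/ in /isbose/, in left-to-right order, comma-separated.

[z], [s]

Occurrence 1 (position 2): immediately before another consonant → [z].
Occurrence 2 (position 5): no conditioning environment matches → elsewhere allophone [s].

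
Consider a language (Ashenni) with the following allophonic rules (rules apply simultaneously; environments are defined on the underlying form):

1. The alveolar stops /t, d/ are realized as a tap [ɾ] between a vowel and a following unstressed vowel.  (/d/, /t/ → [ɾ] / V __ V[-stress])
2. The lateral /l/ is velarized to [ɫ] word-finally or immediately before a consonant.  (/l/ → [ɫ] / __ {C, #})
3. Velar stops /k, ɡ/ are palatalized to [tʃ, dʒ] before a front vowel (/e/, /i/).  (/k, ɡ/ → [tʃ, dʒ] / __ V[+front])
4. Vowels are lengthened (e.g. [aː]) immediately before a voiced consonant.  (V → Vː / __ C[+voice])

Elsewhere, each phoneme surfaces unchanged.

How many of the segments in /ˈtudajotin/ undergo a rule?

Segments that undergo a rule: /u/ → [uː] (rule 4); /d/ → [ɾ] (rule 1); /a/ → [aː] (rule 4); /t/ → [ɾ] (rule 1); /i/ → [iː] (rule 4).
All other segments surface unchanged.

5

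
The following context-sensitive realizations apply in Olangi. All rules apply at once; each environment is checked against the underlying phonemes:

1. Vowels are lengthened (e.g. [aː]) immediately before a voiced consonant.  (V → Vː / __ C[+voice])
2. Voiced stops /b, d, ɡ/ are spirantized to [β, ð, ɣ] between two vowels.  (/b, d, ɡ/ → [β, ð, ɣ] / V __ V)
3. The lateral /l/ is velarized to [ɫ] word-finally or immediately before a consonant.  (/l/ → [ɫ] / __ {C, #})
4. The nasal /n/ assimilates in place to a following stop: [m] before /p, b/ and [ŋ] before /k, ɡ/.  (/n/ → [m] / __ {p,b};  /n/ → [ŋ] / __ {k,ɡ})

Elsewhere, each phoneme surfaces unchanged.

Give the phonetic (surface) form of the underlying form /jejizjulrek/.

/j/ — not in any rule's target class → [j].
/e/ — between /j/ and /j/, before a voiced consonant — surfaces as [eː] (rule 1).
/j/ (between /e/ and /i/): no rule targets it → [j].
/i/ (between /j/ and /z/) occurs before a voiced consonant → [iː] by rule 1.
/z/ (between /i/ and /j/) is unaffected → [z].
/j/ — not in any rule's target class → [j].
/u/ meets the environment for rule 1 (before a voiced consonant) → [uː].
Rule 3 applies to /l/ (between /u/ and /r/: word-finally or immediately before a consonant) → [ɫ].
/r/ (between /l/ and /e/) is unaffected → [r].
/e/ — between /r/ and /k/; rule 1 does not apply here → [e].
/k/ (word-final) is unaffected → [k].

[jeːjiːzjuːɫrek]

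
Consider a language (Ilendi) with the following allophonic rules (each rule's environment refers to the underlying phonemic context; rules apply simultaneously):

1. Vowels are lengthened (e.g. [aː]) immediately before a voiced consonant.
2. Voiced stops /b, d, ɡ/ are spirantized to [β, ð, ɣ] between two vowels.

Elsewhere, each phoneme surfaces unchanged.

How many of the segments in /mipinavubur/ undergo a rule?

Segments that undergo a rule: /i/ → [iː] (rule 1); /a/ → [aː] (rule 1); /u/ → [uː] (rule 1); /b/ → [β] (rule 2); /u/ → [uː] (rule 1).
All other segments surface unchanged.

5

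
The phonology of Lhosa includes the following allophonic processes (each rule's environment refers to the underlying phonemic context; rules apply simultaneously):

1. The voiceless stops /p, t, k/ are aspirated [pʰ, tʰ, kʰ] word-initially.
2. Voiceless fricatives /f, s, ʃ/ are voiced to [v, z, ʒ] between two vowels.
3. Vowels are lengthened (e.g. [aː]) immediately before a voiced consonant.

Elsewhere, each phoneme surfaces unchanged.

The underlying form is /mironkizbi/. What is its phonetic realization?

[miːroːnkiːzbi]

/m/ — not in any rule's target class → [m].
/i/ — between /m/ and /r/, before a voiced consonant — surfaces as [iː] (rule 3).
/r/ stays [r].
Rule 3 applies to /o/ (between /r/ and /n/: before a voiced consonant) → [oː].
/n/ stays [n].
/k/ (between /n/ and /i/) is in the target of rule 1 but the environment (word-initially) is not met → [k].
/i/ (between /k/ and /z/) occurs before a voiced consonant → [iː] by rule 3.
/z/ stays [z].
/b/ stays [b].
/i/ (word-final) fails the environment for rule 3, so it stays [i].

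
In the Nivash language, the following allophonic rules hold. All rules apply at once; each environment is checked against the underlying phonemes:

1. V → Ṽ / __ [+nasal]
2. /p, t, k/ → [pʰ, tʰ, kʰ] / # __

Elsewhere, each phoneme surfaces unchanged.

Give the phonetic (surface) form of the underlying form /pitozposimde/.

[pʰitozposĩmde]

/p/ — word-initial, word-initially — surfaces as [pʰ] (rule 2).
/i/ (between /p/ and /t/): rule 1 targets it, but not before a nasal consonant → unchanged [i].
/t/ (between /i/ and /o/) is in the target of rule 2 but the environment (word-initially) is not met → [t].
/o/ — between /t/ and /z/; rule 1 does not apply here → [o].
/z/ (between /o/ and /p/): no rule targets it → [z].
/p/ (between /z/ and /o/) is in the target of rule 2 but the environment (word-initially) is not met → [p].
/o/ (between /p/ and /s/): rule 1 targets it, but not before a nasal consonant → unchanged [o].
/s/ (between /o/ and /i/): no rule targets it → [s].
/i/ (between /s/ and /m/): before a nasal consonant, so rule 1 applies → [ĩ].
/m/ (between /i/ and /d/) is unaffected → [m].
/d/ — not in any rule's target class → [d].
/e/ — word-final; rule 1 does not apply here → [e].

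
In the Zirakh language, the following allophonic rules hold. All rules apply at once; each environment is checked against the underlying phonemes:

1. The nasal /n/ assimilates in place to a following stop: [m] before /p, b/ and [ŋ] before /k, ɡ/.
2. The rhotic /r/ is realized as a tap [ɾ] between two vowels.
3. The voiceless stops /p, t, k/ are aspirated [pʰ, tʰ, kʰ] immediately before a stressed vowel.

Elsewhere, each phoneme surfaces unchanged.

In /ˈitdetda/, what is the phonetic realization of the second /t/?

[t]

/t/ (between /e/ and /d/) is in the target of rule 3 but the environment (immediately before a stressed vowel) is not met → [t].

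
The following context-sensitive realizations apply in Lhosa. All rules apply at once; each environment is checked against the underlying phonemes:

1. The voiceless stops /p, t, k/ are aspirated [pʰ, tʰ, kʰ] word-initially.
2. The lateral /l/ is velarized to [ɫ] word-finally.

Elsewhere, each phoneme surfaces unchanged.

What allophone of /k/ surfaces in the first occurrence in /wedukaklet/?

/k/ (between /u/ and /a/): rule 1 targets it, but not word-initially → unchanged [k].

[k]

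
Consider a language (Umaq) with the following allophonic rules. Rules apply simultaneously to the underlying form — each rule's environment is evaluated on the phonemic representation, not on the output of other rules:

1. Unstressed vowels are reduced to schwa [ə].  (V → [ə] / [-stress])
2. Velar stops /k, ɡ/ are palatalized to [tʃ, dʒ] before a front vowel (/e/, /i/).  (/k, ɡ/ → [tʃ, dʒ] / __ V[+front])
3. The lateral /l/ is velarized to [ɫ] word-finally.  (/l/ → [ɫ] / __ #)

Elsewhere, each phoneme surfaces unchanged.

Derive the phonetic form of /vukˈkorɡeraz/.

[vəkˈkordʒərəz]

/v/ stays [v].
/u/ (between /v/ and /k/): in an unstressed syllable, so rule 1 applies → [ə].
/k/ (between /u/ and /k/): rule 2 targets it, but not before a front vowel → unchanged [k].
/k/ (between /k/ and /o/) fails the environment for rule 2, so it stays [k].
/o/ — between /k/ and /r/; rule 1 does not apply here → [o].
/r/ — not in any rule's target class → [r].
/ɡ/ meets the environment for rule 2 (before a front vowel) → [dʒ].
Rule 1 applies to /e/ (between /ɡ/ and /r/: in an unstressed syllable) → [ə].
/r/ stays [r].
/a/ meets the environment for rule 1 (in an unstressed syllable) → [ə].
/z/ — not in any rule's target class → [z].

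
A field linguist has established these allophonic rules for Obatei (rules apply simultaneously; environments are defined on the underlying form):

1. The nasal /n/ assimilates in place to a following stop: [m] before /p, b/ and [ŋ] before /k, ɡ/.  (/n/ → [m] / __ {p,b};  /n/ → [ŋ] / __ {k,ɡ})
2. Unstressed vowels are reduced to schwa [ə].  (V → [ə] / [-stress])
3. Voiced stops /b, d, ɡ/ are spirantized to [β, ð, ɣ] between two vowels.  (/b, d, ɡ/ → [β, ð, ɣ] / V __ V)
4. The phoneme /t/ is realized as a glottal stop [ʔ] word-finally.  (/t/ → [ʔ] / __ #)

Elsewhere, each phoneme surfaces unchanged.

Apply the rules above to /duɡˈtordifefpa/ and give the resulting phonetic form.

[dəɡˈtordəfəfpə]

/d/ — word-initial; rule 3 does not apply here → [d].
/u/ (between /d/ and /ɡ/) occurs in an unstressed syllable → [ə] by rule 2.
/ɡ/ (between /u/ and /t/): rule 3 targets it, but not between two vowels → unchanged [ɡ].
/t/ (between /ɡ/ and /o/): rule 4 targets it, but not word-finally → unchanged [t].
/o/ (between /t/ and /r/) is in the target of rule 2 but the environment (in an unstressed syllable) is not met → [o].
/r/ — not in any rule's target class → [r].
/d/ — between /r/ and /i/; rule 3 does not apply here → [d].
/i/ meets the environment for rule 2 (in an unstressed syllable) → [ə].
/f/ stays [f].
/e/ meets the environment for rule 2 (in an unstressed syllable) → [ə].
/f/ stays [f].
/p/ (between /f/ and /a/) is unaffected → [p].
/a/ — word-final, in an unstressed syllable — surfaces as [ə] (rule 2).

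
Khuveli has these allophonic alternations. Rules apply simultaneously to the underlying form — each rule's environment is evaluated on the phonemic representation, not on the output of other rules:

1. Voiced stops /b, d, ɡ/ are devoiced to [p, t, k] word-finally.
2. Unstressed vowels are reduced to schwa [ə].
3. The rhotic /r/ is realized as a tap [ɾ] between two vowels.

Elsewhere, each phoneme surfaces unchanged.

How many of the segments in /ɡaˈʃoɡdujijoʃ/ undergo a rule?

4

Segments that undergo a rule: /a/ → [ə] (rule 2); /u/ → [ə] (rule 2); /i/ → [ə] (rule 2); /o/ → [ə] (rule 2).
All other segments surface unchanged.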